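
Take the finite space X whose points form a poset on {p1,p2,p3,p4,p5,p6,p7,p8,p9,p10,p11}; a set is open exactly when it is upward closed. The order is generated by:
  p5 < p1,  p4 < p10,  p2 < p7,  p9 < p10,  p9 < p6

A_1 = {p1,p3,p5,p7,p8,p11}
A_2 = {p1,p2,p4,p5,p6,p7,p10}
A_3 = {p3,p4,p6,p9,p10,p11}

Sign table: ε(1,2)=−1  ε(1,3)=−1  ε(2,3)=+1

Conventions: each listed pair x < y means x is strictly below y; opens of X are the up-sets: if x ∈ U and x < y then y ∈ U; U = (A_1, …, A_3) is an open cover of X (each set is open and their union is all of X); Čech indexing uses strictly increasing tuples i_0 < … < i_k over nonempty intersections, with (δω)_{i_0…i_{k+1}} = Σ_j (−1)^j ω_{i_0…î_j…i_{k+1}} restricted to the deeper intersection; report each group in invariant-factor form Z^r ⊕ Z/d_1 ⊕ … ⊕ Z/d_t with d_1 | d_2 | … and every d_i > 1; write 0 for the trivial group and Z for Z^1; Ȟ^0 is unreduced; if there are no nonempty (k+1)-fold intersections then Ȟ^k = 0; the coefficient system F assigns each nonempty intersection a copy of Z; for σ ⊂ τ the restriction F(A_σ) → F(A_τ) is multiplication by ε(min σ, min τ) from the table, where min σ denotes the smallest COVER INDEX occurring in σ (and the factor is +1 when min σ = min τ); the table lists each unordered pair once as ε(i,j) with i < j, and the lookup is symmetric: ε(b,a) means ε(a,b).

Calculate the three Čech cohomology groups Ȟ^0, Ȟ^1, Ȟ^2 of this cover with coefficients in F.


nerve simplices:
  A12={p1,p5,p7} A13={p3,p11} A23={p4,p6,p10}
C dims 3,3; δ0: rk 2, SNF 1^2
degree 0: 3−2−0 = 1 → Ȟ^0 ≅ Z
degree 1: 3−0−2 = 1 → Ȟ^1 ≅ Z
degree 2: 0−0−0 = 0 → Ȟ^2 ≅ 0

Ȟ^0 ≅ Z, Ȟ^1 ≅ Z and Ȟ^2 ≅ 0


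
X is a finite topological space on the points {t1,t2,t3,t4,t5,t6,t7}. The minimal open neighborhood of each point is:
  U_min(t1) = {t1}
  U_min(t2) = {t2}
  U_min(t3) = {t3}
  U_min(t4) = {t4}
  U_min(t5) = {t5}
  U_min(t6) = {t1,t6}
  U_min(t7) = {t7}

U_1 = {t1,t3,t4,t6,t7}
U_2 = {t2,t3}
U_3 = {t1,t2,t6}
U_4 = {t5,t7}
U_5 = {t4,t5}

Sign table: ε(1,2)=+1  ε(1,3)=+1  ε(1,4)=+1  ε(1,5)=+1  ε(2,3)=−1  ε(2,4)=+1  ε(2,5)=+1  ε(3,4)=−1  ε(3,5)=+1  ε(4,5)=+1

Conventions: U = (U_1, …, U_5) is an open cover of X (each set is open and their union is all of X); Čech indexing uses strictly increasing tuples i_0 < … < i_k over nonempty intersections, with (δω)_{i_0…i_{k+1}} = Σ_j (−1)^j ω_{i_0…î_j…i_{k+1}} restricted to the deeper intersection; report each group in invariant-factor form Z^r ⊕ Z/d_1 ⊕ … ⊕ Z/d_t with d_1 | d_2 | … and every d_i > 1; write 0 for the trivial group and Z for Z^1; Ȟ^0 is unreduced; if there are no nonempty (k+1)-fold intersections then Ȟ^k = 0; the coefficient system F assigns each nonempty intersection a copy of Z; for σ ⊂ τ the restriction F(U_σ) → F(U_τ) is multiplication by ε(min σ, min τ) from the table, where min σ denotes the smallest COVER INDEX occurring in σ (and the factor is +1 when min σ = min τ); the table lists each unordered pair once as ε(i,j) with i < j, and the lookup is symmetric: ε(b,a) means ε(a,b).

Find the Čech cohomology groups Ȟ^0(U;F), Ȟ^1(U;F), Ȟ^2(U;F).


nerve simplices:
  U12={t3} U13={t1,t6} U14={t7} U15={t4} U23={t2} U45={t5}
C dims 5,6; δ0: rk 5, SNF 1^4·2
degree 0: 5−5−0 = 0 → Ȟ^0 ≅ 0
degree 1: 6−0−5 = 1 plus torsion [2] → Ȟ^1 ≅ Z ⊕ Z/2
degree 2: 0−0−0 = 0 → Ȟ^2 ≅ 0

Ȟ^0 ≅ 0; Ȟ^1 ≅ Z ⊕ Z/2; Ȟ^2 ≅ 0


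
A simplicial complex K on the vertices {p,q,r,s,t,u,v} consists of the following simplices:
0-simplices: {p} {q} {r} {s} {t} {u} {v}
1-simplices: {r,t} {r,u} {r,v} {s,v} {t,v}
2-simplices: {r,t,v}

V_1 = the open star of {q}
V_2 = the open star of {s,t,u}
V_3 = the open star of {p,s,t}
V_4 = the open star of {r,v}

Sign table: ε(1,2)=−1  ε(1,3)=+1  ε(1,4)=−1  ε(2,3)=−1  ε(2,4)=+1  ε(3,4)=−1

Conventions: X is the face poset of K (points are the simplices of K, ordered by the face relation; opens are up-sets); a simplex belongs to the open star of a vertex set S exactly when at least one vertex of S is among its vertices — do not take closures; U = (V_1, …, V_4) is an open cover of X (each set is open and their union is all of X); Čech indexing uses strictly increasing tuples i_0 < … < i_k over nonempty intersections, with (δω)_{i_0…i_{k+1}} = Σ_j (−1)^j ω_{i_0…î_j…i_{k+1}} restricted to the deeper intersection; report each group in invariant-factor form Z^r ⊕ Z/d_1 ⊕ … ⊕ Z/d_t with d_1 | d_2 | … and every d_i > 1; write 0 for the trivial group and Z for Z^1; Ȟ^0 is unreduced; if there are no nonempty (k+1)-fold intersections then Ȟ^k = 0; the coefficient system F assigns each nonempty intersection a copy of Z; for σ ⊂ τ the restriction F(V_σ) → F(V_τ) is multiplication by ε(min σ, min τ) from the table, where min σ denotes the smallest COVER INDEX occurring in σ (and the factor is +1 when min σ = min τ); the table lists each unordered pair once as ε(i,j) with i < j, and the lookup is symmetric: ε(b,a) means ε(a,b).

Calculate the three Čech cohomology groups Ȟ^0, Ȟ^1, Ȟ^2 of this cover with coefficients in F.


Ȟ^0 ≅ Z^2,  Ȟ^1 ≅ 0,  Ȟ^2 ≅ 0

nonempty intersections:
  V1={{q}} V2={{s},{t},{u},{r,t},{r,u},{s,v},{t,v},{r,t,v}} V3={{p},{s},{t},{r,t},{s,v},{t,v},{r,t,v}} V4={{r},{v},{r,t},{r,u},{r,v},{s,v},{t,v},{r,t,v}}
  V23={{s},{t},{r,t},{s,v},{t,v},{r,t,v}} V24={{r,t},{r,u},{s,v},{t,v},{r,t,v}} V34={{r,t},{s,v},{t,v},{r,t,v}}
  V234={{r,t},{s,v},{t,v},{r,t,v}}
C dims 4,3,1; δ0: rk 2, SNF 1^2; δ1: rk 1, SNF 1^1
Ȟ^0: (4−2)−0=2 ⇒ Z^2
Ȟ^1: (3−1)−2=0 ⇒ 0
Ȟ^2: (1−0)−1=0 ⇒ 0


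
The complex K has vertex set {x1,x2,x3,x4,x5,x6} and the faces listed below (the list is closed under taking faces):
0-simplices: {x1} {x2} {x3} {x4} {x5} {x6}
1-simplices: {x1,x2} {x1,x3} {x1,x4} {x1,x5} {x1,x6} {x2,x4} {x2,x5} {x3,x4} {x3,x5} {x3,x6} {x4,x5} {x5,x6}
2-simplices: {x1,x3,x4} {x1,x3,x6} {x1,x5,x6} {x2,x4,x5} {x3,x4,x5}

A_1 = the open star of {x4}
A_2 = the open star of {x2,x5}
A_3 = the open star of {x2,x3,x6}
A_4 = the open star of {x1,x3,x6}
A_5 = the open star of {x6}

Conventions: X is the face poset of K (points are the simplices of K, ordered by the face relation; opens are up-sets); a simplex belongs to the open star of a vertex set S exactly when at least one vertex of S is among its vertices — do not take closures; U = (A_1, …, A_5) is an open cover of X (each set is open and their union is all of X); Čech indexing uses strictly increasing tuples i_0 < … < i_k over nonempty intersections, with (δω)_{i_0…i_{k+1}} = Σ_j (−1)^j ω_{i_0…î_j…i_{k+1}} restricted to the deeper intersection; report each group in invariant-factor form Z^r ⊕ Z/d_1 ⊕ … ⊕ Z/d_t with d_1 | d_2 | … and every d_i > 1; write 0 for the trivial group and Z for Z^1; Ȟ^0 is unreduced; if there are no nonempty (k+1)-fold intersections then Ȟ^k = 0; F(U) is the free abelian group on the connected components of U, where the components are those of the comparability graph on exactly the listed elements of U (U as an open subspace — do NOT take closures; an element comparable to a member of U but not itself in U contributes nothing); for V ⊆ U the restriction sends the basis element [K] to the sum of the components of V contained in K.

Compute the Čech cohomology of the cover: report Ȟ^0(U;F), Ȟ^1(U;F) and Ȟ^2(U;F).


Ȟ^0 = Z,  Ȟ^1 = Z^2,  Ȟ^2 = 0

intersection data:
  A1={{x4},{x1,x4},{x2,x4},{x3,x4},{x4,x5},{x1,x3,x4},{x2,x4,x5},{x3,x4,x5}} A2={{x2},{x5},{x1,x2},{x1,x5},{x2,x4},{x2,x5},{x3,x5},{x4,x5},{x5,x6},{x1,x5,x6},{x2,x4,x5},{x3,x4,x5}} A3={{x2},{x3},{x6},{x1,x2},{x1,x3},{x1,x6},{x2,x4},{x2,x5},{x3,x4},{x3,x5},{x3,x6},{x5,x6},{x1,x3,x4},{x1,x3,x6},{x1,x5,x6},{x2,x4,x5},{x3,x4,x5}} A4={{x1},{x3},{x6},{x1,x2},{x1,x3},{x1,x4},{x1,x5},{x1,x6},{x3,x4},{x3,x5},{x3,x6},{x5,x6},{x1,x3,x4},{x1,x3,x6},{x1,x5,x6},{x3,x4,x5}} A5={{x6},{x1,x6},{x3,x6},{x5,x6},{x1,x3,x6},{x1,x5,x6}}
  A12={{x2,x4},{x4,x5},{x2,x4,x5},{x3,x4,x5}} A13={{x2,x4},{x3,x4},{x1,x3,x4},{x2,x4,x5},{x3,x4,x5}} A14={{x1,x4},{x3,x4},{x1,x3,x4},{x3,x4,x5}} A23={{x2},{x1,x2},{x2,x4},{x2,x5},{x3,x5},{x5,x6},{x1,x5,x6},{x2,x4,x5},{x3,x4,x5}} A24={{x1,x2},{x1,x5},{x3,x5},{x5,x6},{x1,x5,x6},{x3,x4,x5}} A25={{x5,x6},{x1,x5,x6}} A34={{x3},{x6},{x1,x2},{x1,x3},{x1,x6},{x3,x4},{x3,x5},{x3,x6},{x5,x6},{x1,x3,x4},{x1,x3,x6},{x1,x5,x6},{x3,x4,x5}} A35={{x6},{x1,x6},{x3,x6},{x5,x6},{x1,x3,x6},{x1,x5,x6}} A45={{x6},{x1,x6},{x3,x6},{x5,x6},{x1,x3,x6},{x1,x5,x6}}
  A123={{x2,x4},{x2,x4,x5},{x3,x4,x5}} A124={{x3,x4,x5}} A134={{x3,x4},{x1,x3,x4},{x3,x4,x5}} A234={{x1,x2},{x3,x5},{x5,x6},{x1,x5,x6},{x3,x4,x5}} A235={{x5,x6},{x1,x5,x6}} A245={{x5,x6},{x1,x5,x6}} A345={{x6},{x1,x6},{x3,x6},{x5,x6},{x1,x3,x6},{x1,x5,x6}}
  A1234={{x3,x4,x5}} A2345={{x5,x6},{x1,x5,x6}}
components per intersection:
  A1: {{x4},{x1,x4},{x2,x4},{x3,x4},{x4,x5},{x1,x3,x4},{x2,x4,x5},{x3,x4,x5}}
  A2: {{x2},{x5},{x1,x2},{x1,x5},{x2,x4},{x2,x5},{x3,x5},{x4,x5},{x5,x6},{x1,x5,x6},{x2,x4,x5},{x3,x4,x5}}
  A3: {{x2},{x1,x2},{x2,x4},{x2,x5},{x2,x4,x5}} {{x3},{x6},{x1,x3},{x1,x6},{x3,x4},{x3,x5},{x3,x6},{x5,x6},{x1,x3,x4},{x1,x3,x6},{x1,x5,x6},{x3,x4,x5}}
  A4: {{x1},{x3},{x6},{x1,x2},{x1,x3},{x1,x4},{x1,x5},{x1,x6},{x3,x4},{x3,x5},{x3,x6},{x5,x6},{x1,x3,x4},{x1,x3,x6},{x1,x5,x6},{x3,x4,x5}}
  A5: {{x6},{x1,x6},{x3,x6},{x5,x6},{x1,x3,x6},{x1,x5,x6}}
  A12: {{x2,x4},{x4,x5},{x2,x4,x5},{x3,x4,x5}}
  A13: {{x2,x4},{x2,x4,x5}} {{x3,x4},{x1,x3,x4},{x3,x4,x5}}
  A14: {{x1,x4},{x3,x4},{x1,x3,x4},{x3,x4,x5}}
  A23: {{x2},{x1,x2},{x2,x4},{x2,x5},{x2,x4,x5}} {{x3,x5},{x3,x4,x5}} {{x5,x6},{x1,x5,x6}}
  A24: {{x1,x2}} {{x1,x5},{x5,x6},{x1,x5,x6}} {{x3,x5},{x3,x4,x5}}
  A25: {{x5,x6},{x1,x5,x6}}
  A34: {{x3},{x6},{x1,x3},{x1,x6},{x3,x4},{x3,x5},{x3,x6},{x5,x6},{x1,x3,x4},{x1,x3,x6},{x1,x5,x6},{x3,x4,x5}} {{x1,x2}}
  A35: {{x6},{x1,x6},{x3,x6},{x5,x6},{x1,x3,x6},{x1,x5,x6}}
  A45: {{x6},{x1,x6},{x3,x6},{x5,x6},{x1,x3,x6},{x1,x5,x6}}
  A123: {{x2,x4},{x2,x4,x5}} {{x3,x4,x5}}
  A124: {{x3,x4,x5}}
  A134: {{x3,x4},{x1,x3,x4},{x3,x4,x5}}
  A234: {{x1,x2}} {{x3,x5},{x3,x4,x5}} {{x5,x6},{x1,x5,x6}}
  A235: {{x5,x6},{x1,x5,x6}}
  A245: {{x5,x6},{x1,x5,x6}}
  A345: {{x6},{x1,x6},{x3,x6},{x5,x6},{x1,x3,x6},{x1,x5,x6}}
  A1234: {{x3,x4,x5}}
  A2345: {{x5,x6},{x1,x5,x6}}
C dims 6,15,10,2; δ0: rk 5, SNF 1^5; δ1: rk 8, SNF 1^8; δ2: rk 2, SNF 1^2
Ȟ^0 = (6 − 5) − 0 = 1, so Ȟ^0 ≅ Z
Ȟ^1 = (15 − 8) − 5 = 2, so Ȟ^1 ≅ Z^2
Ȟ^2 = (10 − 2) − 8 = 0, so Ȟ^2 ≅ 0


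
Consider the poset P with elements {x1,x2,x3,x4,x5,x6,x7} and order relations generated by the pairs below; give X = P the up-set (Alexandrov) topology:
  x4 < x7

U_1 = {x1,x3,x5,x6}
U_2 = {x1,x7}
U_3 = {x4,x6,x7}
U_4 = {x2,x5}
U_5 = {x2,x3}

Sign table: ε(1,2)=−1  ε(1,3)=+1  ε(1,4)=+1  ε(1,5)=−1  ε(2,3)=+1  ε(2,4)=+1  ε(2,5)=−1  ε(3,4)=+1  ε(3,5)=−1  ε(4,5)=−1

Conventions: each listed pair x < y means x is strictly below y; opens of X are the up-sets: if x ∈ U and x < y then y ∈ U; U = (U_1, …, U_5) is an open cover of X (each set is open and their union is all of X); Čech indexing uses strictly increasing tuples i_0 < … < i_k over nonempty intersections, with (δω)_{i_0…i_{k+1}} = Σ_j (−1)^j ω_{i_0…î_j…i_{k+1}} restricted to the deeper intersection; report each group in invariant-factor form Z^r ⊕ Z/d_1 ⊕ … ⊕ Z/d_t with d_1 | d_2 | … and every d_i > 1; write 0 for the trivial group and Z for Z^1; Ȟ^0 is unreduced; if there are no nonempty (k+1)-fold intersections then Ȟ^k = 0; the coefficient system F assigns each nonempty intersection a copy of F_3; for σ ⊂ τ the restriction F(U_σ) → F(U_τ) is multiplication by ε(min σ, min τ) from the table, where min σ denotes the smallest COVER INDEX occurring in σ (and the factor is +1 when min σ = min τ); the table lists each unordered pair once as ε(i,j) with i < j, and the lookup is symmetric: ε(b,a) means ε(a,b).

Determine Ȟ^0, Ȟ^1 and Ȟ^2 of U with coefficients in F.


Ȟ^0 = 0, Ȟ^1 = Z/3, Ȟ^2 = 0

nerve simplices:
  U12={x1} U13={x6} U14={x5} U15={x3} U23={x7} U45={x2}
C dims 5,6; δ0: rk_F3 5
degree 0: 5−5−0 = 0 → Ȟ^0 ≅ 0
degree 1: 6−0−5 = 1 → Ȟ^1 ≅ Z/3
degree 2: 0−0−0 = 0 → Ȟ^2 ≅ 0


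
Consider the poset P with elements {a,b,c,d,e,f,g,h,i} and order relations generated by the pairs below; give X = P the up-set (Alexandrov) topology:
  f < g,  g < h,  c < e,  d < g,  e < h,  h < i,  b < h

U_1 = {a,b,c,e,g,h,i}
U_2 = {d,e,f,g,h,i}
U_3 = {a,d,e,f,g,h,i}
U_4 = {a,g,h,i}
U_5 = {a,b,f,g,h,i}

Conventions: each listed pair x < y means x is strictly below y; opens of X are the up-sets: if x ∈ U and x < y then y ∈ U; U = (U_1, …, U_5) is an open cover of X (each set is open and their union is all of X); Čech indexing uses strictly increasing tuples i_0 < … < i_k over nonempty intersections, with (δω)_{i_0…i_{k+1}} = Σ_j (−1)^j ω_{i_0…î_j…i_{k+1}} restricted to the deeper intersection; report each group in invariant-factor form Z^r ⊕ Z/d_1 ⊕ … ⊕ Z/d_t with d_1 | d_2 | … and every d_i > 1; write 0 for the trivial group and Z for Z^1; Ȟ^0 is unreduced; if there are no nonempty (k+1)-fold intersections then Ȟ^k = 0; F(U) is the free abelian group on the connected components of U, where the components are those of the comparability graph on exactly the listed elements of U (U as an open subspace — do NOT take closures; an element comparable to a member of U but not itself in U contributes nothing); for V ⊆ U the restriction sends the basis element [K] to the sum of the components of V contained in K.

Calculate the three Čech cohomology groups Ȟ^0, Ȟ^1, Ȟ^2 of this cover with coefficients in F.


Ȟ^0 ≅ Z^2, Ȟ^1 ≅ 0, Ȟ^2 ≅ 0

cover nerve:
  U12={e,g,h,i} U13={a,e,g,h,i} U14={a,g,h,i} U15={a,b,g,h,i} U23={d,e,f,g,h,i} U24={g,h,i} U25={f,g,h,i} U34={a,g,h,i} U35={a,f,g,h,i} U45={a,g,h,i}
  U123={e,g,h,i} U124={g,h,i} U125={g,h,i} U134={a,g,h,i} U135={a,g,h,i} U145={a,g,h,i} U234={g,h,i} U235={f,g,h,i} U245={g,h,i} U345={a,g,h,i}
  U1234={g,h,i} U1235={g,h,i} U1245={g,h,i} U1345={a,g,h,i} U2345={g,h,i}
  U12345={g,h,i}
components per intersection:
  U1: {a} {b,c,e,g,h,i}
  U2: {d,e,f,g,h,i}
  U3: {a} {d,e,f,g,h,i}
  U4: {a} {g,h,i}
  U5: {a} {b,f,g,h,i}
  U12: {e,g,h,i}
  U13: {a} {e,g,h,i}
  U14: {a} {g,h,i}
  U15: {a} {b,g,h,i}
  U23: {d,e,f,g,h,i}
  U24: {g,h,i}
  U25: {f,g,h,i}
  U34: {a} {g,h,i}
  U35: {a} {f,g,h,i}
  U45: {a} {g,h,i}
  U123: {e,g,h,i}
  U124: {g,h,i}
  U125: {g,h,i}
  U134: {a} {g,h,i}
  U135: {a} {g,h,i}
  U145: {a} {g,h,i}
  U234: {g,h,i}
  U235: {f,g,h,i}
  U245: {g,h,i}
  U345: {a} {g,h,i}
  U1234: {g,h,i}
  U1235: {g,h,i}
  U1245: {g,h,i}
  U1345: {a} {g,h,i}
  U2345: {g,h,i}
  U12345: {g,h,i}
C dims 9,16,14,6; δ0: rk 7, SNF 1^7; δ1: rk 9, SNF 1^9; δ2: rk 5, SNF 1^5
Ȟ^0: (9−7)−0=2 ⇒ Z^2
Ȟ^1: (16−9)−7=0 ⇒ 0
Ȟ^2: (14−5)−9=0 ⇒ 0


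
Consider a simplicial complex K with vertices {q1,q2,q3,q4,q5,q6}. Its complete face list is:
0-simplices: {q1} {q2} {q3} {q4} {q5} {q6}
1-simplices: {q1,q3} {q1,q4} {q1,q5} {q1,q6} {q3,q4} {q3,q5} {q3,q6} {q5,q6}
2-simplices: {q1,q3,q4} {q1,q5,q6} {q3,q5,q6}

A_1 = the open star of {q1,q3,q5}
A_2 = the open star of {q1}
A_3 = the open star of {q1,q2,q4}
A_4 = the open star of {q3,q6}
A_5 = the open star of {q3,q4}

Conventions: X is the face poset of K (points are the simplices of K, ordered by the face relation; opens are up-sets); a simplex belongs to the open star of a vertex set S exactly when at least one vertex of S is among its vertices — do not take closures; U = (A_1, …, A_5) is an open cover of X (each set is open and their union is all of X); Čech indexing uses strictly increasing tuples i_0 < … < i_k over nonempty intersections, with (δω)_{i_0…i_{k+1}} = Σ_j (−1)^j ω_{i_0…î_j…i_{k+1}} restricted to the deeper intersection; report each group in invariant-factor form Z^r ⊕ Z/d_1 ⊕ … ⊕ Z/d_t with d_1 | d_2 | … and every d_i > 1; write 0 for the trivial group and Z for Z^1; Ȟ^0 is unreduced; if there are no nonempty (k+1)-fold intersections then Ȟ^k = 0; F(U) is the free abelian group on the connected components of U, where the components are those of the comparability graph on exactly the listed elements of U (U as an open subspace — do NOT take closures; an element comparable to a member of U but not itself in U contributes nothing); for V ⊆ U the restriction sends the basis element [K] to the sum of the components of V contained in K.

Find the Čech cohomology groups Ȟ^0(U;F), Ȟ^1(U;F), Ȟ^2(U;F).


nerve of the cover:
  A1={{q1},{q3},{q5},{q1,q3},{q1,q4},{q1,q5},{q1,q6},{q3,q4},{q3,q5},{q3,q6},{q5,q6},{q1,q3,q4},{q1,q5,q6},{q3,q5,q6}} A2={{q1},{q1,q3},{q1,q4},{q1,q5},{q1,q6},{q1,q3,q4},{q1,q5,q6}} A3={{q1},{q2},{q4},{q1,q3},{q1,q4},{q1,q5},{q1,q6},{q3,q4},{q1,q3,q4},{q1,q5,q6}} A4={{q3},{q6},{q1,q3},{q1,q6},{q3,q4},{q3,q5},{q3,q6},{q5,q6},{q1,q3,q4},{q1,q5,q6},{q3,q5,q6}} A5={{q3},{q4},{q1,q3},{q1,q4},{q3,q4},{q3,q5},{q3,q6},{q1,q3,q4},{q3,q5,q6}}
  A12={{q1},{q1,q3},{q1,q4},{q1,q5},{q1,q6},{q1,q3,q4},{q1,q5,q6}} A13={{q1},{q1,q3},{q1,q4},{q1,q5},{q1,q6},{q3,q4},{q1,q3,q4},{q1,q5,q6}} A14={{q3},{q1,q3},{q1,q6},{q3,q4},{q3,q5},{q3,q6},{q5,q6},{q1,q3,q4},{q1,q5,q6},{q3,q5,q6}} A15={{q3},{q1,q3},{q1,q4},{q3,q4},{q3,q5},{q3,q6},{q1,q3,q4},{q3,q5,q6}} A23={{q1},{q1,q3},{q1,q4},{q1,q5},{q1,q6},{q1,q3,q4},{q1,q5,q6}} A24={{q1,q3},{q1,q6},{q1,q3,q4},{q1,q5,q6}} A25={{q1,q3},{q1,q4},{q1,q3,q4}} A34={{q1,q3},{q1,q6},{q3,q4},{q1,q3,q4},{q1,q5,q6}} A35={{q4},{q1,q3},{q1,q4},{q3,q4},{q1,q3,q4}} A45={{q3},{q1,q3},{q3,q4},{q3,q5},{q3,q6},{q1,q3,q4},{q3,q5,q6}}
  A123={{q1},{q1,q3},{q1,q4},{q1,q5},{q1,q6},{q1,q3,q4},{q1,q5,q6}} A124={{q1,q3},{q1,q6},{q1,q3,q4},{q1,q5,q6}} A125={{q1,q3},{q1,q4},{q1,q3,q4}} A134={{q1,q3},{q1,q6},{q3,q4},{q1,q3,q4},{q1,q5,q6}} A135={{q1,q3},{q1,q4},{q3,q4},{q1,q3,q4}} A145={{q3},{q1,q3},{q3,q4},{q3,q5},{q3,q6},{q1,q3,q4},{q3,q5,q6}} A234={{q1,q3},{q1,q6},{q1,q3,q4},{q1,q5,q6}} A235={{q1,q3},{q1,q4},{q1,q3,q4}} A245={{q1,q3},{q1,q3,q4}} A345={{q1,q3},{q3,q4},{q1,q3,q4}}
  A1234={{q1,q3},{q1,q6},{q1,q3,q4},{q1,q5,q6}} A1235={{q1,q3},{q1,q4},{q1,q3,q4}} A1245={{q1,q3},{q1,q3,q4}} A1345={{q1,q3},{q3,q4},{q1,q3,q4}} A2345={{q1,q3},{q1,q3,q4}}
  A12345={{q1,q3},{q1,q3,q4}}
components per intersection:
  A1: {{q1},{q3},{q5},{q1,q3},{q1,q4},{q1,q5},{q1,q6},{q3,q4},{q3,q5},{q3,q6},{q5,q6},{q1,q3,q4},{q1,q5,q6},{q3,q5,q6}}
  A2: {{q1},{q1,q3},{q1,q4},{q1,q5},{q1,q6},{q1,q3,q4},{q1,q5,q6}}
  A3: {{q1},{q4},{q1,q3},{q1,q4},{q1,q5},{q1,q6},{q3,q4},{q1,q3,q4},{q1,q5,q6}} {{q2}}
  A4: {{q3},{q6},{q1,q3},{q1,q6},{q3,q4},{q3,q5},{q3,q6},{q5,q6},{q1,q3,q4},{q1,q5,q6},{q3,q5,q6}}
  A5: {{q3},{q4},{q1,q3},{q1,q4},{q3,q4},{q3,q5},{q3,q6},{q1,q3,q4},{q3,q5,q6}}
  A12: {{q1},{q1,q3},{q1,q4},{q1,q5},{q1,q6},{q1,q3,q4},{q1,q5,q6}}
  A13: {{q1},{q1,q3},{q1,q4},{q1,q5},{q1,q6},{q3,q4},{q1,q3,q4},{q1,q5,q6}}
  A14: {{q3},{q1,q3},{q1,q6},{q3,q4},{q3,q5},{q3,q6},{q5,q6},{q1,q3,q4},{q1,q5,q6},{q3,q5,q6}}
  A15: {{q3},{q1,q3},{q1,q4},{q3,q4},{q3,q5},{q3,q6},{q1,q3,q4},{q3,q5,q6}}
  A23: {{q1},{q1,q3},{q1,q4},{q1,q5},{q1,q6},{q1,q3,q4},{q1,q5,q6}}
  A24: {{q1,q3},{q1,q3,q4}} {{q1,q6},{q1,q5,q6}}
  A25: {{q1,q3},{q1,q4},{q1,q3,q4}}
  A34: {{q1,q3},{q3,q4},{q1,q3,q4}} {{q1,q6},{q1,q5,q6}}
  A35: {{q4},{q1,q3},{q1,q4},{q3,q4},{q1,q3,q4}}
  A45: {{q3},{q1,q3},{q3,q4},{q3,q5},{q3,q6},{q1,q3,q4},{q3,q5,q6}}
  A123: {{q1},{q1,q3},{q1,q4},{q1,q5},{q1,q6},{q1,q3,q4},{q1,q5,q6}}
  A124: {{q1,q3},{q1,q3,q4}} {{q1,q6},{q1,q5,q6}}
  A125: {{q1,q3},{q1,q4},{q1,q3,q4}}
  A134: {{q1,q3},{q3,q4},{q1,q3,q4}} {{q1,q6},{q1,q5,q6}}
  A135: {{q1,q3},{q1,q4},{q3,q4},{q1,q3,q4}}
  A145: {{q3},{q1,q3},{q3,q4},{q3,q5},{q3,q6},{q1,q3,q4},{q3,q5,q6}}
  A234: {{q1,q3},{q1,q3,q4}} {{q1,q6},{q1,q5,q6}}
  A235: {{q1,q3},{q1,q4},{q1,q3,q4}}
  A245: {{q1,q3},{q1,q3,q4}}
  A345: {{q1,q3},{q3,q4},{q1,q3,q4}}
  A1234: {{q1,q3},{q1,q3,q4}} {{q1,q6},{q1,q5,q6}}
  A1235: {{q1,q3},{q1,q4},{q1,q3,q4}}
  A1245: {{q1,q3},{q1,q3,q4}}
  A1345: {{q1,q3},{q3,q4},{q1,q3,q4}}
  A2345: {{q1,q3},{q1,q3,q4}}
  A12345: {{q1,q3},{q1,q3,q4}}
C dims 6,12,13,6; δ0: rk 4, SNF 1^4; δ1: rk 8, SNF 1^8; δ2: rk 5, SNF 1^5
Ȟ^0 = (6 − 4) − 0 = 2, so Ȟ^0 ≅ Z^2
Ȟ^1 = (12 − 8) − 4 = 0, so Ȟ^1 ≅ 0
Ȟ^2 = (13 − 5) − 8 = 0, so Ȟ^2 ≅ 0

Ȟ^0 ≅ Z^2, Ȟ^1 ≅ 0, Ȟ^2 ≅ 0


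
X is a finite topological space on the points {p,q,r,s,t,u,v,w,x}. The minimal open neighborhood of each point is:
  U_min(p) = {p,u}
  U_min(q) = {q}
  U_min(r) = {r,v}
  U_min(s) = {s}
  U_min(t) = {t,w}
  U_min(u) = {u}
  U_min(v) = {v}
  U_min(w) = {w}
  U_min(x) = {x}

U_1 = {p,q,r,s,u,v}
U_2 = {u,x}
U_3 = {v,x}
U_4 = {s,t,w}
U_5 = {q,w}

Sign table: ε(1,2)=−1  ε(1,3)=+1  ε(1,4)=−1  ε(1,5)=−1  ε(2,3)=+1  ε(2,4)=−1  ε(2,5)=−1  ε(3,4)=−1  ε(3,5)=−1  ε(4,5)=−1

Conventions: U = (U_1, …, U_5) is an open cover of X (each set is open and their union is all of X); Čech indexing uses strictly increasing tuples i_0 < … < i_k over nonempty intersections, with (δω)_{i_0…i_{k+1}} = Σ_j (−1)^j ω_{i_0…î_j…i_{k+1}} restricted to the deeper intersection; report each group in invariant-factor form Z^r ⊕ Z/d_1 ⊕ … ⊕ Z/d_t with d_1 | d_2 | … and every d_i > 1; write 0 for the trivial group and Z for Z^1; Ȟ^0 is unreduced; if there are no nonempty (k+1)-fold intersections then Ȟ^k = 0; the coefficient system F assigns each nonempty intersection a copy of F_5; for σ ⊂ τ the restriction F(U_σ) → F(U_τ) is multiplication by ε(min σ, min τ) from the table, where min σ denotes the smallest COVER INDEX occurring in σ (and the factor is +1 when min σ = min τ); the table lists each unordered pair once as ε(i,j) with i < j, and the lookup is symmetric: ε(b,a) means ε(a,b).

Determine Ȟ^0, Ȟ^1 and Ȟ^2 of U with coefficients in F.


cover nerve:
  U12={u} U13={v} U14={s} U15={q} U23={x} U45={w}
C dims 5,6; δ0: rk_F5 5
Ȟ^0: (5−5)−0=0 ⇒ 0
Ȟ^1: (6−0)−5=1 ⇒ Z/5
Ȟ^2: (0−0)−0=0 ⇒ 0

Ȟ^0 ≅ 0; Ȟ^1 ≅ Z/5; Ȟ^2 ≅ 0


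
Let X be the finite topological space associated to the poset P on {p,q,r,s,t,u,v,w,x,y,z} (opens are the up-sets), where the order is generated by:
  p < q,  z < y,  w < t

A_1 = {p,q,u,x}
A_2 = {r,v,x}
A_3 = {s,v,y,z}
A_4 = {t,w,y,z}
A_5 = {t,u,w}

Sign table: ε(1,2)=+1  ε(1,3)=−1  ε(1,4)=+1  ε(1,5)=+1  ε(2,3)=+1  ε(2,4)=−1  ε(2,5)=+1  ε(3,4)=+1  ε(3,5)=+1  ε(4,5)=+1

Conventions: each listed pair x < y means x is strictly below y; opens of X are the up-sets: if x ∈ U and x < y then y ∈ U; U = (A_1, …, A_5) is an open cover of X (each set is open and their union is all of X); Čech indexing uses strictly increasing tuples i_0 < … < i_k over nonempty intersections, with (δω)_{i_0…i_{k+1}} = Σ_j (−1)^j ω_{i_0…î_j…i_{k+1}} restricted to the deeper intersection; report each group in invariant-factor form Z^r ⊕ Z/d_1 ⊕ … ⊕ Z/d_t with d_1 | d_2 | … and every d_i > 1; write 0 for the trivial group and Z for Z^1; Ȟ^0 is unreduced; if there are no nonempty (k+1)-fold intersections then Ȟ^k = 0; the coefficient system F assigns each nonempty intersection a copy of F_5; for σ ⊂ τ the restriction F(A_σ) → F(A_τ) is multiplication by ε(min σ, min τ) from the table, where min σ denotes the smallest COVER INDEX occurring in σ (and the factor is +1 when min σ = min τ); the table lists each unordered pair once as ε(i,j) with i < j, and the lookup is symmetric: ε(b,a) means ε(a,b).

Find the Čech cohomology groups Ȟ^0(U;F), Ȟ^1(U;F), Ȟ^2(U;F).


Ȟ^0(U;F) ≅ Z/5, Ȟ^1(U;F) ≅ Z/5, Ȟ^2(U;F) ≅ 0

nerve of the cover:
  A12={x} A15={u} A23={v} A34={y,z} A45={t,w}
C dims 5,5; δ0: rk_F5 4
Ȟ^0 = (5 − 4) − 0 = 1, so Ȟ^0 ≅ Z/5
Ȟ^1 = (5 − 0) − 4 = 1, so Ȟ^1 ≅ Z/5
Ȟ^2 = (0 − 0) − 0 = 0, so Ȟ^2 ≅ 0


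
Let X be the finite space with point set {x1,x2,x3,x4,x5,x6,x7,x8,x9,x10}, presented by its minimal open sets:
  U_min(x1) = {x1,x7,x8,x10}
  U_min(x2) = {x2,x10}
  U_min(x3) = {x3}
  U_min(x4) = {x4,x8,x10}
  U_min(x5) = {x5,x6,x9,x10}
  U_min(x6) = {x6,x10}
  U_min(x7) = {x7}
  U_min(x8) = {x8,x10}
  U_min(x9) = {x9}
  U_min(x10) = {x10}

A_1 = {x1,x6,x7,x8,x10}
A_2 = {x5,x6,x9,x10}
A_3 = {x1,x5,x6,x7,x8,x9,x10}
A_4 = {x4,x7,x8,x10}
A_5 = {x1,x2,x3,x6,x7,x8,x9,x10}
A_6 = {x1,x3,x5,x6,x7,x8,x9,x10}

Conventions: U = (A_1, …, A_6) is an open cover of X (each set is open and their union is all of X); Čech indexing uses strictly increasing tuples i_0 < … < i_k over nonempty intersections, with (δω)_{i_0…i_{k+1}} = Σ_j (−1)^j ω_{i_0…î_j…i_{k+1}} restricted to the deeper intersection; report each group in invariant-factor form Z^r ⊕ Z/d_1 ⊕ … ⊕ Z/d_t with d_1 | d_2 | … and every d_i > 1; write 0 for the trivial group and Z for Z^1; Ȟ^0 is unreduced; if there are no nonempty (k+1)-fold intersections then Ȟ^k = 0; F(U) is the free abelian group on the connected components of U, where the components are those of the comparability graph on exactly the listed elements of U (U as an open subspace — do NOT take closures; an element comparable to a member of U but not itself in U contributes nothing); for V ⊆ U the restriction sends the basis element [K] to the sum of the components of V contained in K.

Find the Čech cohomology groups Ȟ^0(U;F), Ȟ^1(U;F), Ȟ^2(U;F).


Ȟ^0 ≅ Z^2,  Ȟ^1 ≅ 0,  Ȟ^2 ≅ 0

nonempty overlaps:
  A12={x6,x10} A13={x1,x6,x7,x8,x10} A14={x7,x8,x10} A15={x1,x6,x7,x8,x10} A16={x1,x6,x7,x8,x10} A23={x5,x6,x9,x10} A24={x10} A25={x6,x9,x10} A26={x5,x6,x9,x10} A34={x7,x8,x10} A35={x1,x6,x7,x8,x9,x10} A36={x1,x5,x6,x7,x8,x9,x10} A45={x7,x8,x10} A46={x7,x8,x10} A56={x1,x3,x6,x7,x8,x9,x10}
  A123={x6,x10} A124={x10} A125={x6,x10} A126={x6,x10} A134={x7,x8,x10} A135={x1,x6,x7,x8,x10} A136={x1,x6,x7,x8,x10} A145={x7,x8,x10} A146={x7,x8,x10} A156={x1,x6,x7,x8,x10} A234={x10} A235={x6,x9,x10} A236={x5,x6,x9,x10} A245={x10} A246={x10} A256={x6,x9,x10} A345={x7,x8,x10} A346={x7,x8,x10} A356={x1,x6,x7,x8,x9,x10} A456={x7,x8,x10}
  A1234={x10} A1235={x6,x10} A1236={x6,x10} A1245={x10} A1246={x10} A1256={x6,x10} A1345={x7,x8,x10} A1346={x7,x8,x10} A1356={x1,x6,x7,x8,x10} A1456={x7,x8,x10} A2345={x10} A2346={x10} A2356={x6,x9,x10} A2456={x10} A3456={x7,x8,x10}
  A12345={x10} A12346={x10} A12356={x6,x10} A12456={x10} A13456={x7,x8,x10} A23456={x10}
  A123456={x10}
components per intersection:
  A1: {x1,x6,x7,x8,x10}
  A2: {x5,x6,x9,x10}
  A3: {x1,x5,x6,x7,x8,x9,x10}
  A4: {x4,x8,x10} {x7}
  A5: {x1,x2,x6,x7,x8,x10} {x3} {x9}
  A6: {x1,x5,x6,x7,x8,x9,x10} {x3}
  A12: {x6,x10}
  A13: {x1,x6,x7,x8,x10}
  A14: {x7} {x8,x10}
  A15: {x1,x6,x7,x8,x10}
  A16: {x1,x6,x7,x8,x10}
  A23: {x5,x6,x9,x10}
  A24: {x10}
  A25: {x6,x10} {x9}
  A26: {x5,x6,x9,x10}
  A34: {x7} {x8,x10}
  A35: {x1,x6,x7,x8,x10} {x9}
  A36: {x1,x5,x6,x7,x8,x9,x10}
  A45: {x7} {x8,x10}
  A46: {x7} {x8,x10}
  A56: {x1,x6,x7,x8,x10} {x3} {x9}
  A123: {x6,x10}
  A124: {x10}
  A125: {x6,x10}
  A126: {x6,x10}
  A134: {x7} {x8,x10}
  A135: {x1,x6,x7,x8,x10}
  A136: {x1,x6,x7,x8,x10}
  A145: {x7} {x8,x10}
  A146: {x7} {x8,x10}
  A156: {x1,x6,x7,x8,x10}
  A234: {x10}
  A235: {x6,x10} {x9}
  A236: {x5,x6,x9,x10}
  A245: {x10}
  A246: {x10}
  A256: {x6,x10} {x9}
  A345: {x7} {x8,x10}
  A346: {x7} {x8,x10}
  A356: {x1,x6,x7,x8,x10} {x9}
  A456: {x7} {x8,x10}
  A1234: {x10}
  A1235: {x6,x10}
  A1236: {x6,x10}
  A1245: {x10}
  A1246: {x10}
  A1256: {x6,x10}
  A1345: {x7} {x8,x10}
  A1346: {x7} {x8,x10}
  A1356: {x1,x6,x7,x8,x10}
  A1456: {x7} {x8,x10}
  A2345: {x10}
  A2346: {x10}
  A2356: {x6,x10} {x9}
  A2456: {x10}
  A3456: {x7} {x8,x10}
  A12345: {x10}
  A12346: {x10}
  A12356: {x6,x10}
  A12456: {x10}
  A13456: {x7} {x8,x10}
  A23456: {x10}
  A123456: {x10}
C dims 10,23,29,20; δ0: rk 8, SNF 1^8; δ1: rk 15, SNF 1^15; δ2: rk 14, SNF 1^14
degree 0: 10−8−0 = 2 → Ȟ^0 ≅ Z^2
degree 1: 23−15−8 = 0 → Ȟ^1 ≅ 0
degree 2: 29−14−15 = 0 → Ȟ^2 ≅ 0


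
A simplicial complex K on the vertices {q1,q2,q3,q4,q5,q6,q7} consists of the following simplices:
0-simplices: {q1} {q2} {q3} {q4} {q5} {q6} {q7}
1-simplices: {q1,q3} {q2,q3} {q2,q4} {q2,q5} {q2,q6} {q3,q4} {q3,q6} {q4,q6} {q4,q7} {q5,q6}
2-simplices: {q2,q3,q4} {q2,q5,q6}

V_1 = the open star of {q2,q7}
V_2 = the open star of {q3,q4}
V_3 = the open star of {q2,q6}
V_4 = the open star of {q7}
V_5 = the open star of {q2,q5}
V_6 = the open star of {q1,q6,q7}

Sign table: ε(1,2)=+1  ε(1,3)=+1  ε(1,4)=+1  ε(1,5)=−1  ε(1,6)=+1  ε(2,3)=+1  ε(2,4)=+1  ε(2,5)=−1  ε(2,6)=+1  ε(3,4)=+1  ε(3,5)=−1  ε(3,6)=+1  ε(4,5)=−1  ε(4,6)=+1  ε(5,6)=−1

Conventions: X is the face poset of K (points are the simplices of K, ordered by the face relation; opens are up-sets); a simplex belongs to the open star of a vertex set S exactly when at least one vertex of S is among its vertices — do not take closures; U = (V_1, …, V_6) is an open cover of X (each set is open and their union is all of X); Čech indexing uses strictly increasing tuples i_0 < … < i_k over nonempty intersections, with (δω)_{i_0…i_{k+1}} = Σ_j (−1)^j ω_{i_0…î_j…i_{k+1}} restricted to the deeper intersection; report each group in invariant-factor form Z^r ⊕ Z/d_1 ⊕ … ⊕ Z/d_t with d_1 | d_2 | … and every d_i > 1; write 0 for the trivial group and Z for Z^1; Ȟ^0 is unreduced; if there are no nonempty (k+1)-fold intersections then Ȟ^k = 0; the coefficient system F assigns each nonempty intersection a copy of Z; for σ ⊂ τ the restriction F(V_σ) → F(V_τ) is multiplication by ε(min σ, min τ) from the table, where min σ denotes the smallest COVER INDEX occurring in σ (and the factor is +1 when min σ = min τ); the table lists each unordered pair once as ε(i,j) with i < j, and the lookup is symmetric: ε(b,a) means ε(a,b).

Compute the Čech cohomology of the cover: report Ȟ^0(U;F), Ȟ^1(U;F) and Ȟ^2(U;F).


Ȟ^0(U;F) ≅ Z, Ȟ^1(U;F) ≅ 0, Ȟ^2(U;F) ≅ Z

nonempty intersections:
  V1={{q2},{q7},{q2,q3},{q2,q4},{q2,q5},{q2,q6},{q4,q7},{q2,q3,q4},{q2,q5,q6}} V2={{q3},{q4},{q1,q3},{q2,q3},{q2,q4},{q3,q4},{q3,q6},{q4,q6},{q4,q7},{q2,q3,q4}} V3={{q2},{q6},{q2,q3},{q2,q4},{q2,q5},{q2,q6},{q3,q6},{q4,q6},{q5,q6},{q2,q3,q4},{q2,q5,q6}} V4={{q7},{q4,q7}} V5={{q2},{q5},{q2,q3},{q2,q4},{q2,q5},{q2,q6},{q5,q6},{q2,q3,q4},{q2,q5,q6}} V6={{q1},{q6},{q7},{q1,q3},{q2,q6},{q3,q6},{q4,q6},{q4,q7},{q5,q6},{q2,q5,q6}}
  V12={{q2,q3},{q2,q4},{q4,q7},{q2,q3,q4}} V13={{q2},{q2,q3},{q2,q4},{q2,q5},{q2,q6},{q2,q3,q4},{q2,q5,q6}} V14={{q7},{q4,q7}} V15={{q2},{q2,q3},{q2,q4},{q2,q5},{q2,q6},{q2,q3,q4},{q2,q5,q6}} V16={{q7},{q2,q6},{q4,q7},{q2,q5,q6}} V23={{q2,q3},{q2,q4},{q3,q6},{q4,q6},{q2,q3,q4}} V24={{q4,q7}} V25={{q2,q3},{q2,q4},{q2,q3,q4}} V26={{q1,q3},{q3,q6},{q4,q6},{q4,q7}} V35={{q2},{q2,q3},{q2,q4},{q2,q5},{q2,q6},{q5,q6},{q2,q3,q4},{q2,q5,q6}} V36={{q6},{q2,q6},{q3,q6},{q4,q6},{q5,q6},{q2,q5,q6}} V46={{q7},{q4,q7}} V56={{q2,q6},{q5,q6},{q2,q5,q6}}
  V123={{q2,q3},{q2,q4},{q2,q3,q4}} V124={{q4,q7}} V125={{q2,q3},{q2,q4},{q2,q3,q4}} V126={{q4,q7}} V135={{q2},{q2,q3},{q2,q4},{q2,q5},{q2,q6},{q2,q3,q4},{q2,q5,q6}} V136={{q2,q6},{q2,q5,q6}} V146={{q7},{q4,q7}} V156={{q2,q6},{q2,q5,q6}} V235={{q2,q3},{q2,q4},{q2,q3,q4}} V236={{q3,q6},{q4,q6}} V246={{q4,q7}} V356={{q2,q6},{q5,q6},{q2,q5,q6}}
  V1235={{q2,q3},{q2,q4},{q2,q3,q4}} V1246={{q4,q7}} V1356={{q2,q6},{q2,q5,q6}}
C dims 6,13,12,3; δ0: rk 5, SNF 1^5; δ1: rk 8, SNF 1^8; δ2: rk 3, SNF 1^3
Ȟ^0: (6−5)−0=1 ⇒ Z
Ȟ^1: (13−8)−5=0 ⇒ 0
Ȟ^2: (12−3)−8=1 ⇒ Z


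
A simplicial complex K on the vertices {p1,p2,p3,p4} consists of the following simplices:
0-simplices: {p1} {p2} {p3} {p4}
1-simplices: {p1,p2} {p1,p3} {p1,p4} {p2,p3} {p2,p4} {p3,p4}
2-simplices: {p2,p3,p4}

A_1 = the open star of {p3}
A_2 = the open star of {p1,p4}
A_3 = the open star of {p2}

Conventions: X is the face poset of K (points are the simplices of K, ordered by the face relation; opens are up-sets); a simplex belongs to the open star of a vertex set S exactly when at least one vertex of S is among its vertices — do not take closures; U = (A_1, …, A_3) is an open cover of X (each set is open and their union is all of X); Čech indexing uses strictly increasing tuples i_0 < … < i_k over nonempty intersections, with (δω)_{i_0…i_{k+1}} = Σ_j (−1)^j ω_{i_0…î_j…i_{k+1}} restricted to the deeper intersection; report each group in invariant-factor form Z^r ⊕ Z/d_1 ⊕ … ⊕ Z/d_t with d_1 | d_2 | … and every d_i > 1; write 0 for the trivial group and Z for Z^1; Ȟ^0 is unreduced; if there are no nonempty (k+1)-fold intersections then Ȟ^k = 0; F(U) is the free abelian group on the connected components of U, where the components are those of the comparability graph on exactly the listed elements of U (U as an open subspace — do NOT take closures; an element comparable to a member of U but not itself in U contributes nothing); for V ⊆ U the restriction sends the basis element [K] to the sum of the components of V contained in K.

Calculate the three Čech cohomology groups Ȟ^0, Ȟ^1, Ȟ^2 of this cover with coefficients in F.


Ȟ^0 ≅ Z, Ȟ^1 ≅ Z^2 and Ȟ^2 ≅ 0

nerve simplices:
  A1={{p3},{p1,p3},{p2,p3},{p3,p4},{p2,p3,p4}} A2={{p1},{p4},{p1,p2},{p1,p3},{p1,p4},{p2,p4},{p3,p4},{p2,p3,p4}} A3={{p2},{p1,p2},{p2,p3},{p2,p4},{p2,p3,p4}}
  A12={{p1,p3},{p3,p4},{p2,p3,p4}} A13={{p2,p3},{p2,p3,p4}} A23={{p1,p2},{p2,p4},{p2,p3,p4}}
  A123={{p2,p3,p4}}
components per intersection:
  A1: {{p3},{p1,p3},{p2,p3},{p3,p4},{p2,p3,p4}}
  A2: {{p1},{p4},{p1,p2},{p1,p3},{p1,p4},{p2,p4},{p3,p4},{p2,p3,p4}}
  A3: {{p2},{p1,p2},{p2,p3},{p2,p4},{p2,p3,p4}}
  A12: {{p1,p3}} {{p3,p4},{p2,p3,p4}}
  A13: {{p2,p3},{p2,p3,p4}}
  A23: {{p1,p2}} {{p2,p4},{p2,p3,p4}}
  A123: {{p2,p3,p4}}
C dims 3,5,1; δ0: rk 2, SNF 1^2; δ1: rk 1, SNF 1^1
degree 0: 3−2−0 = 1 → Ȟ^0 ≅ Z
degree 1: 5−1−2 = 2 → Ȟ^1 ≅ Z^2
degree 2: 1−0−1 = 0 → Ȟ^2 ≅ 0


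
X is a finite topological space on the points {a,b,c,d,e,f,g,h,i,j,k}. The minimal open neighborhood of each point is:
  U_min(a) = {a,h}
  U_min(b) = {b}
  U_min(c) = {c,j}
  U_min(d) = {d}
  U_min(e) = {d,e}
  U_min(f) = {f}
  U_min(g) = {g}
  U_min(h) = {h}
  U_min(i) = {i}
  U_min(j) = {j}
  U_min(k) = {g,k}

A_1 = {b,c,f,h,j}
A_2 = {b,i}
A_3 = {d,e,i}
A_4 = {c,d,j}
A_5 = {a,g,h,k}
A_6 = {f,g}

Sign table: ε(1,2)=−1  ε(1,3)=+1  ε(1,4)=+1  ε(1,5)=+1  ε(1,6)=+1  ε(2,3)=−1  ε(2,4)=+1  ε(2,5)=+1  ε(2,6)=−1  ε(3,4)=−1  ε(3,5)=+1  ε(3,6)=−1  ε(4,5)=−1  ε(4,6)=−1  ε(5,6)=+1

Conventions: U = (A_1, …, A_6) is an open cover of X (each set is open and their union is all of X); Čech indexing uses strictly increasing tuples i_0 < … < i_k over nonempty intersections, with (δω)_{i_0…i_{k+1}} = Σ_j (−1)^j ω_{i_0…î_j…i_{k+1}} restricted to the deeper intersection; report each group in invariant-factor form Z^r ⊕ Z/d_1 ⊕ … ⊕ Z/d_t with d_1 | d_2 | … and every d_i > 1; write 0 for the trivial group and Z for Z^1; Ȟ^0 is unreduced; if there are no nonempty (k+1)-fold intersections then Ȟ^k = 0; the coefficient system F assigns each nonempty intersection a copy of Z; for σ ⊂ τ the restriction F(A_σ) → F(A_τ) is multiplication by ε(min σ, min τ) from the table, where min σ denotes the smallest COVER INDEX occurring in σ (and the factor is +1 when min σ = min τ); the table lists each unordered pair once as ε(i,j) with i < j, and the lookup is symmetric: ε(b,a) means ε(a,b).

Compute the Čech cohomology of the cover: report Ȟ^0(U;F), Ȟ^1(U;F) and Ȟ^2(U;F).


Ȟ^0(U;F) ≅ 0,  Ȟ^1(U;F) ≅ Z ⊕ Z/2,  Ȟ^2(U;F) ≅ 0

nonempty overlaps:
  A12={b} A14={c,j} A15={h} A16={f} A23={i} A34={d} A56={g}
C dims 6,7; δ0: rk 6, SNF 1^5·2
degree 0: 6−6−0 = 0 → Ȟ^0 ≅ 0
degree 1: 7−0−6 = 1 plus torsion [2] → Ȟ^1 ≅ Z ⊕ Z/2
degree 2: 0−0−0 = 0 → Ȟ^2 ≅ 0


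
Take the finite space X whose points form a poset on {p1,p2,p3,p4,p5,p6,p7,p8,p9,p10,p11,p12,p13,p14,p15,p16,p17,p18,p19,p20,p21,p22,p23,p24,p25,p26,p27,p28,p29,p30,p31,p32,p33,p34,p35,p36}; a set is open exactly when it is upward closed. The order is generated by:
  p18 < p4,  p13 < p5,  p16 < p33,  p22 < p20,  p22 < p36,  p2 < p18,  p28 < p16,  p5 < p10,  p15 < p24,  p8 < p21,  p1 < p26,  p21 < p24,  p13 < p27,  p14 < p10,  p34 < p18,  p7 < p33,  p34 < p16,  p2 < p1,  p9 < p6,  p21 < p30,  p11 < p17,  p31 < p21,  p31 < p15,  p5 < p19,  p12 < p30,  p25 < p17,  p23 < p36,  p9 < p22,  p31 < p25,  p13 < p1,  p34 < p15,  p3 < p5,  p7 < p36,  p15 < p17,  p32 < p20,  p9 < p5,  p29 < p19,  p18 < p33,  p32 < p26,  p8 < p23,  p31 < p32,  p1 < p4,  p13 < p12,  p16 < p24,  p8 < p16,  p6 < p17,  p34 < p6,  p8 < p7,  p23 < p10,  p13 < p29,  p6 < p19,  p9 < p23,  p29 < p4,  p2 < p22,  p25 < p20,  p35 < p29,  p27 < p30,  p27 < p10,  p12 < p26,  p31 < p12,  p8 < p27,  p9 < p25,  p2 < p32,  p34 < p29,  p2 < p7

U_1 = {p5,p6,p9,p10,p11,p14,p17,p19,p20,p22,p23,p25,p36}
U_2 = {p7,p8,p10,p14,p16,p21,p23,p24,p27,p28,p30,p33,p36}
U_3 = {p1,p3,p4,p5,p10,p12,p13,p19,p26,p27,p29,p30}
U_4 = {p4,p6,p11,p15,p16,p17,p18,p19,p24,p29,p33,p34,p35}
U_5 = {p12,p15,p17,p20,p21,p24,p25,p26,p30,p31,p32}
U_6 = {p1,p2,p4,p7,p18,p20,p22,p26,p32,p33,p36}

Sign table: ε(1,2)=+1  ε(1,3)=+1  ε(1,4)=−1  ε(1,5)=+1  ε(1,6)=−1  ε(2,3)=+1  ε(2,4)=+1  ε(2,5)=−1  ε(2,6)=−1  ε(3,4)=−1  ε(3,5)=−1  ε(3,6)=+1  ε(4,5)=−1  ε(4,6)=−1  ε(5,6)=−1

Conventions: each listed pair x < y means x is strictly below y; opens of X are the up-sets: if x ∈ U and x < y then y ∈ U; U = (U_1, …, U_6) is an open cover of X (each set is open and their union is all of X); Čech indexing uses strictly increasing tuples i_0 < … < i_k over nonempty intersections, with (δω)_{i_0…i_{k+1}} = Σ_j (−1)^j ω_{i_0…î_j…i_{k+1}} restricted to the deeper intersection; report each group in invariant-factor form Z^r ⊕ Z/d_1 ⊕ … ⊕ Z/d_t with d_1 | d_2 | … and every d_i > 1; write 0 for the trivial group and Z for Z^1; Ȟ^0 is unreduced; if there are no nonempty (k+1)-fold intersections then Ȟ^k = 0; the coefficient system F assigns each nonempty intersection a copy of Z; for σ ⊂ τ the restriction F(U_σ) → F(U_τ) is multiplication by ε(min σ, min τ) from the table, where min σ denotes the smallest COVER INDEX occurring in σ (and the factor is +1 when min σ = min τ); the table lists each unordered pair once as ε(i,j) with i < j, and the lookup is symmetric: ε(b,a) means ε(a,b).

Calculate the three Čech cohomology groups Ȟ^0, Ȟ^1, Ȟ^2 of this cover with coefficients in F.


Ȟ^0(U;F) ≅ 0,  Ȟ^1(U;F) ≅ Z/2,  Ȟ^2(U;F) ≅ Z

cover nerve:
  U12={p10,p14,p23,p36} U13={p5,p10,p19} U14={p6,p11,p17,p19} U15={p17,p20,p25} U16={p20,p22,p36} U23={p10,p27,p30} U24={p16,p24,p33} U25={p21,p24,p30} U26={p7,p33,p36} U34={p4,p19,p29} U35={p12,p26,p30} U36={p1,p4,p26} U45={p15,p17,p24} U46={p4,p18,p33} U56={p20,p26,p32}
  U123={p10} U126={p36} U134={p19} U145={p17} U156={p20} U235={p30} U245={p24} U246={p33} U346={p4} U356={p26}
C dims 6,15,10; δ0: rk 6, SNF 1^5·2; δ1: rk 9, SNF 1^9
Ȟ^0: (6−6)−0=0 ⇒ 0
Ȟ^1: (15−9)−6=0 plus torsion [2] ⇒ Z/2
Ȟ^2: (10−0)−9=1 ⇒ Z


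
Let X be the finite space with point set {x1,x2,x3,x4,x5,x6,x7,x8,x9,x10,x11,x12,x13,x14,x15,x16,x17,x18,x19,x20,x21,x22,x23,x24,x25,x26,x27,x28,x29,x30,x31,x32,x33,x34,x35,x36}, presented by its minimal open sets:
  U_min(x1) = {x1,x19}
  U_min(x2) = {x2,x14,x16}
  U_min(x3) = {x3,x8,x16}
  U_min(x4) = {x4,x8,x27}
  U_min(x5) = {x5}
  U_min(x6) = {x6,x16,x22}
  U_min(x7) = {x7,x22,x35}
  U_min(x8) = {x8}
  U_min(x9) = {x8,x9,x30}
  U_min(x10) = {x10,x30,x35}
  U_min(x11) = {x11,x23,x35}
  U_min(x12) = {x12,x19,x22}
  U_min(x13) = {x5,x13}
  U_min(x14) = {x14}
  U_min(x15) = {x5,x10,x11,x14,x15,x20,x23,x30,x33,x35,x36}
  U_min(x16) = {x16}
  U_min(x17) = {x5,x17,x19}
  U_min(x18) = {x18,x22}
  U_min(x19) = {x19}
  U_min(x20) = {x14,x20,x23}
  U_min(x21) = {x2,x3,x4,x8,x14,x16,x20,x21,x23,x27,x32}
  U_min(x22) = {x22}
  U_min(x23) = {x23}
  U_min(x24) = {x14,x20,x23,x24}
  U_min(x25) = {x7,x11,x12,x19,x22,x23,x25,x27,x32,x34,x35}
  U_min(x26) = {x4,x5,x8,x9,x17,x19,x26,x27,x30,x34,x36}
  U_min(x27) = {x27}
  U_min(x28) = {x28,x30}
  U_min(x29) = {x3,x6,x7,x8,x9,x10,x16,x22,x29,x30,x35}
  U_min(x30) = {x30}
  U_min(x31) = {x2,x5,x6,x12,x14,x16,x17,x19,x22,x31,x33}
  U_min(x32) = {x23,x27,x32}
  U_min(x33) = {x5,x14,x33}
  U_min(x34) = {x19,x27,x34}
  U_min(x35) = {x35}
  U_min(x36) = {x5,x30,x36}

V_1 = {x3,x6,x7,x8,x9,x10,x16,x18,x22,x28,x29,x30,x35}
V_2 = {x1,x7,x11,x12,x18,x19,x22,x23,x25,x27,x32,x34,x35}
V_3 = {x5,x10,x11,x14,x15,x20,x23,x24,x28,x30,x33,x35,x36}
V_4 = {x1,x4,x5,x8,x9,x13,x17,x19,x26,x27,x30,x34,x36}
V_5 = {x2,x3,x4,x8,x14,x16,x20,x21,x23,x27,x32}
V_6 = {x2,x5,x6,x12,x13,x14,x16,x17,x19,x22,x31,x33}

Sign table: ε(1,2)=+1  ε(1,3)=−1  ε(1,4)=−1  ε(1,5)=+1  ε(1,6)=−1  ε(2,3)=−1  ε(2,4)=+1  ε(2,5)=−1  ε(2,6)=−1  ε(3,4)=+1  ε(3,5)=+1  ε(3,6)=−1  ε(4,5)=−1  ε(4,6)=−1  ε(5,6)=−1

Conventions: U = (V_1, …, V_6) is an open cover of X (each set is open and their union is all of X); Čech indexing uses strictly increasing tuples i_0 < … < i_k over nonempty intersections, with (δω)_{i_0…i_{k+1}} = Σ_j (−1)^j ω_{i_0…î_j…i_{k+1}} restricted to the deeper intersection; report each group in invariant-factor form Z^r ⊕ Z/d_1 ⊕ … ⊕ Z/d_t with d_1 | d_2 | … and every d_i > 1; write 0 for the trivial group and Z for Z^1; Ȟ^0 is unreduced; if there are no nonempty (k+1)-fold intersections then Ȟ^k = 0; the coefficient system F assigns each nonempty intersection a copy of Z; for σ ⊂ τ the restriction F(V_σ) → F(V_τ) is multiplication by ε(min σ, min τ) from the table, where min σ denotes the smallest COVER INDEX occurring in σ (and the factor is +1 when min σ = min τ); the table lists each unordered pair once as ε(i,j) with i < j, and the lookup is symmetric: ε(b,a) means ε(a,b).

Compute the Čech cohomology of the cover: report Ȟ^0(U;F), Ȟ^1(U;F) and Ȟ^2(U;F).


Ȟ^0 = 0; Ȟ^1 = Z/2; Ȟ^2 = Z

nerve simplices:
  V12={x7,x18,x22,x35} V13={x10,x28,x30,x35} V14={x8,x9,x30} V15={x3,x8,x16} V16={x6,x16,x22} V23={x11,x23,x35} V24={x1,x19,x27,x34} V25={x23,x27,x32} V26={x12,x19,x22} V34={x5,x30,x36} V35={x14,x20,x23} V36={x5,x14,x33} V45={x4,x8,x27} V46={x5,x13,x17,x19} V56={x2,x14,x16}
  V123={x35} V126={x22} V134={x30} V145={x8} V156={x16} V235={x23} V245={x27} V246={x19} V346={x5} V356={x14}
C dims 6,15,10; δ0: rk 6, SNF 1^5·2; δ1: rk 9, SNF 1^9
degree 0: 6−6−0 = 0 → Ȟ^0 ≅ 0
degree 1: 15−9−6 = 0 plus torsion [2] → Ȟ^1 ≅ Z/2
degree 2: 10−0−9 = 1 → Ȟ^2 ≅ Z
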